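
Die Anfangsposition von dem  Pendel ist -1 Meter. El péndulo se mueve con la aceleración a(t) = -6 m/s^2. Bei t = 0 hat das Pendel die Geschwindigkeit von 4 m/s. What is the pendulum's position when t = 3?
Starting from acceleration a(t) = -6, we take 2 integrals. The antiderivative of acceleration, with v(0) = 4, gives velocity: v(t) = 4 - 6·t. Finding the integral of v(t) and using x(0) = -1: x(t) = -3·t^2 + 4·t - 1. From the given position equation x(t) = -3·t^2 + 4·t - 1, we substitute t = 3 to get x = -16.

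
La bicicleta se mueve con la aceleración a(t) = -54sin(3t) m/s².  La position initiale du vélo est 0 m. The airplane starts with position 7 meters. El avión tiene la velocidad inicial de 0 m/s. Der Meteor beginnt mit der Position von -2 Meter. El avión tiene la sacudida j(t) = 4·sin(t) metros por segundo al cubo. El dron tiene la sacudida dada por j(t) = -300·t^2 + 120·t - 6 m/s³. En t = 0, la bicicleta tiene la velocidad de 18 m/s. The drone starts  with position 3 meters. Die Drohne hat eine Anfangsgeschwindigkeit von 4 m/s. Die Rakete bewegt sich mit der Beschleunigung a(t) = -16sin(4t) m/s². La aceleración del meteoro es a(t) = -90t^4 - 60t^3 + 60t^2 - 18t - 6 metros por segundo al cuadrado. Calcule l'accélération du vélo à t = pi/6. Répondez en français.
De l'équation de l'accélération a(t) = -54·sin(3·t), nous substituons t = pi/6 pour obtenir a = -54.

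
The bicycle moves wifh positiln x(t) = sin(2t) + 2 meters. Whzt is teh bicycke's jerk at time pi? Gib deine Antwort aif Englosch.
We must differentiate our position equation x(t) = sin(2·t) + 2 3 times. Taking d/dt of x(t), we find v(t) = 2·cos(2·t). Differentiating velocity, we get acceleration: a(t) = -4·sin(2·t). The derivative of acceleration gives jerk: j(t) = -8·cos(2·t). We have jerk j(t) = -8·cos(2·t). Substituting t = pi: j(pi) = -8.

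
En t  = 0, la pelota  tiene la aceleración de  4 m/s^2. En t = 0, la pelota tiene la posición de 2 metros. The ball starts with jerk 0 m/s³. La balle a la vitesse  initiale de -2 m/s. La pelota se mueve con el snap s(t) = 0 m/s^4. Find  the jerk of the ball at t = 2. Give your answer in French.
En partant du snap s(t) = 0, nous prenons 1 primitive. La primitive du snap est le jerk. En utilisant j(0) = 0, nous obtenons j(t) = 0. En utilisant j(t) = 0 et en substituant t = 2, nous trouvons j = 0.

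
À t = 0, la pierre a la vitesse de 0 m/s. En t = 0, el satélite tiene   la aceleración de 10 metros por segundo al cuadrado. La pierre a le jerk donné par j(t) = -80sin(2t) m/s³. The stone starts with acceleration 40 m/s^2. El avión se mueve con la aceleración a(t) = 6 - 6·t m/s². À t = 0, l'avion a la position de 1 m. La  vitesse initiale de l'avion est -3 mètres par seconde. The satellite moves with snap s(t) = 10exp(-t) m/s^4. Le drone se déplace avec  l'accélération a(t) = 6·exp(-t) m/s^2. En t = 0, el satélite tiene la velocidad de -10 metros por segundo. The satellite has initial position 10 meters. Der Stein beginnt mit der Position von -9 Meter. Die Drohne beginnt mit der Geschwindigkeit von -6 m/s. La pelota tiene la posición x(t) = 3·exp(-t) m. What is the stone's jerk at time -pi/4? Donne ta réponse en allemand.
Wir haben den Ruck j(t) = -80·sin(2·t). Durch Einsetzen von t = -pi/4: j(-pi/4) = 80.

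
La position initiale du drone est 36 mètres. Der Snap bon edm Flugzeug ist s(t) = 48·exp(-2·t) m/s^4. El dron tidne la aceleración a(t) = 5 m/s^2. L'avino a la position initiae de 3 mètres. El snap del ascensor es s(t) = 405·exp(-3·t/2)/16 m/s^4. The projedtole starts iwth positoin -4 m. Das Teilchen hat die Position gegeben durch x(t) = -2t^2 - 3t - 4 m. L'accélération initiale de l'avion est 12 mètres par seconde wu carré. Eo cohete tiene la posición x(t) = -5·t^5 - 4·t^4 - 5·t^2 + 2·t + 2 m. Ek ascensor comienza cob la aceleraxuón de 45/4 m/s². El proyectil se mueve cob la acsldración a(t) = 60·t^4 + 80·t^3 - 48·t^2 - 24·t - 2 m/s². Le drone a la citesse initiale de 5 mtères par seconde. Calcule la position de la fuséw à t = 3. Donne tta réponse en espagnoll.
Usando x(t) = -5·t^5 - 4·t^4 - 5·t^2 + 2·t + 2 y sustituyendo t = 3, encontramos x = -1576.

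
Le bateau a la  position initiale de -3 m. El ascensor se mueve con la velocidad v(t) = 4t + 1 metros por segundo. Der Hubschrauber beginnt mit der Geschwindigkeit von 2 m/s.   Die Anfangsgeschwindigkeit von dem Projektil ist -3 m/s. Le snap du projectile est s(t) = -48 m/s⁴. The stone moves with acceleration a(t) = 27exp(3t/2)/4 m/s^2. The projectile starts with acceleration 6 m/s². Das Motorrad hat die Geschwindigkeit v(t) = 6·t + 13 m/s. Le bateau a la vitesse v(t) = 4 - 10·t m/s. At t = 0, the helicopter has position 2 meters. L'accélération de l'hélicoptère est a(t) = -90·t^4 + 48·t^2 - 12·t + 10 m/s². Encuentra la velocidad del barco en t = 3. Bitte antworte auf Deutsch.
Mit v(t) = 4 - 10·t und Einsetzen von t = 3, finden wir v = -26.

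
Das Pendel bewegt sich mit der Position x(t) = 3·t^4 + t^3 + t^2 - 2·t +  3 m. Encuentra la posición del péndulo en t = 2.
Tenemos la posición x(t) = 3·t^4 + t^3 + t^2 - 2·t + 3. Sustituyendo t = 2: x(2) = 59.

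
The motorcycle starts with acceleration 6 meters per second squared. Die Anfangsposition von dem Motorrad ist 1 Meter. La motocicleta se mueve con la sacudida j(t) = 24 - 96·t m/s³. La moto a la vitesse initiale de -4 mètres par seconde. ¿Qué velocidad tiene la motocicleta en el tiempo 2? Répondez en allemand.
Wir müssen unsere Gleichung für den Ruck j(t) = 24 - 96·t 2-mal integrieren. Das Integral von dem Ruck ist die Beschleunigung. Mit a(0) = 6 erhalten wir a(t) = -48·t^2 + 24·t + 6. Mit ∫a(t)dt und Anwendung von v(0) = -4, finden wir v(t) = -16·t^3 + 12·t^2 + 6·t - 4. Mit v(t) = -16·t^3 + 12·t^2 + 6·t - 4 und Einsetzen von t = 2, finden wir v = -72.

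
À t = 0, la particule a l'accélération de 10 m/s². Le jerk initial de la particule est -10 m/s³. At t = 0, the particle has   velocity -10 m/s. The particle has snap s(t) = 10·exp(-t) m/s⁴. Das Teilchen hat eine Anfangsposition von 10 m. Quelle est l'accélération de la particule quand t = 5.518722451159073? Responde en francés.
Nous devons trouver la primitive de notre équation du snap s(t) = 10·exp(-t) 2 fois. En intégrant le snap et en utilisant la condition initiale j(0) = -10, nous obtenons j(t) = -10·exp(-t). La primitive du jerk, avec a(0) = 10, donne l'accélération: a(t) = 10·exp(-t). En utilisant a(t) = 10·exp(-t) et en substituant t = 5.518722451159073, nous trouvons a = 0.0401096887891271.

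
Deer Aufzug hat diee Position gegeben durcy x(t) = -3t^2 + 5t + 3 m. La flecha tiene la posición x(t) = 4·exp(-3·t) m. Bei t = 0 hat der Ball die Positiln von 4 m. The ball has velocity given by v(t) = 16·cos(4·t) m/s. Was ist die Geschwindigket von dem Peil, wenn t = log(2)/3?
Um dies zu lösen, müssen wir 1 Ableitung unserer Gleichung für die Position x(t) = 4·exp(-3·t) nehmen. Durch Ableiten von der Position erhalten wir die Geschwindigkeit: v(t) = -12·exp(-3·t). Mit v(t) = -12·exp(-3·t) und Einsetzen von t = log(2)/3, finden wir v = -6.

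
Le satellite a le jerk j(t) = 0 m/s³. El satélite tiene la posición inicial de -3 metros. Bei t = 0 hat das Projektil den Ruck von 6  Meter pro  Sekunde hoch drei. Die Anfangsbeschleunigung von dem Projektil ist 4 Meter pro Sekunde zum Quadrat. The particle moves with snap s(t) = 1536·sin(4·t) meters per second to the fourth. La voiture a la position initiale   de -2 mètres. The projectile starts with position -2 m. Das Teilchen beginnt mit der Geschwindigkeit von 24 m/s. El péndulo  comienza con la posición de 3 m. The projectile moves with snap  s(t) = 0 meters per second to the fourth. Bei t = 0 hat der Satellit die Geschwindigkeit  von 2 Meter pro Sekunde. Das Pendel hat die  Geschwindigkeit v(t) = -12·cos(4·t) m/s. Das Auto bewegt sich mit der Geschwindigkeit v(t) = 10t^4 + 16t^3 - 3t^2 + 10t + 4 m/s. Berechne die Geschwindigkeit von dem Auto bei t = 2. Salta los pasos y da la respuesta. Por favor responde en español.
La velocidad en t = 2 es v = 300.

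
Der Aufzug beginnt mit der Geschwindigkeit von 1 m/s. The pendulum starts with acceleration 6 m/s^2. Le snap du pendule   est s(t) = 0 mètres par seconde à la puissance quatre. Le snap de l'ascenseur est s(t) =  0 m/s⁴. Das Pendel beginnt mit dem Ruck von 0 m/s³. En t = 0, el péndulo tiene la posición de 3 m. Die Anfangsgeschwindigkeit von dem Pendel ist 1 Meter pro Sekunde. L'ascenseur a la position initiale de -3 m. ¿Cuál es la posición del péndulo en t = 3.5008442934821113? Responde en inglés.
We need to integrate our snap equation s(t) = 0 4 times. The integral of snap is jerk. Using j(0) = 0, we get j(t) = 0. Integrating jerk and using the initial condition a(0) = 6, we get a(t) = 6. Taking ∫a(t)dt and applying v(0) = 1, we find v(t) = 6·t + 1. Integrating velocity and using the initial condition x(0) = 3, we get x(t) = 3·t^2 + t + 3. From the given position equation x(t) = 3·t^2 + t + 3, we substitute t = 3.5008442934821113 to get x = 43.2685765951009.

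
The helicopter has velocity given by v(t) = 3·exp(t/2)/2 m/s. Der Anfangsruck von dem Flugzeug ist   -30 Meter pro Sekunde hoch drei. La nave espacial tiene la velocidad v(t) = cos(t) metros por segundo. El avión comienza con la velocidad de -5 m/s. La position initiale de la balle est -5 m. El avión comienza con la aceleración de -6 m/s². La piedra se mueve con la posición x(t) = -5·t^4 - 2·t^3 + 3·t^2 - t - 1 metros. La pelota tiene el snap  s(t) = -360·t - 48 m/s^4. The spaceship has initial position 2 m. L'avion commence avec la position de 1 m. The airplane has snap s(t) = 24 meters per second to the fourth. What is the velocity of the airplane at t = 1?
We need to integrate our snap equation s(t) = 24 3 times. Finding the antiderivative of s(t) and using j(0) = -30: j(t) = 24·t - 30. The integral of jerk is acceleration. Using a(0) = -6, we get a(t) = 12·t^2 - 30·t - 6. Finding the antiderivative of a(t) and using v(0) = -5: v(t) = 4·t^3 - 15·t^2 - 6·t - 5. From the given velocity equation v(t) = 4·t^3 - 15·t^2 - 6·t - 5, we substitute t = 1 to get v = -22.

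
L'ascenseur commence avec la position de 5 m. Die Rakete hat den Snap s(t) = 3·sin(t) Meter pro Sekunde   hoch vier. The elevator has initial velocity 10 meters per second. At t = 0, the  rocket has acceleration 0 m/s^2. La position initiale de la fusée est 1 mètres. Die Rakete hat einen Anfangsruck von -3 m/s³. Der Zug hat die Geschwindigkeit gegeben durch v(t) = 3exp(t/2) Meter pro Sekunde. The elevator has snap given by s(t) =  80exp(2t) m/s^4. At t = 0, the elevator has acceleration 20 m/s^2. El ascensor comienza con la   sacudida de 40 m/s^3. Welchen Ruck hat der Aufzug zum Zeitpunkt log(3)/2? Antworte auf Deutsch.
Ausgehend von dem Snap s(t) = 80·exp(2·t), nehmen wir 1 Integral. Mit ∫s(t)dt und Anwendung von j(0) = 40, finden wir j(t) = 40·exp(2·t). Aus der Gleichung für den Ruck j(t) = 40·exp(2·t), setzen wir t = log(3)/2 ein und erhalten j = 120.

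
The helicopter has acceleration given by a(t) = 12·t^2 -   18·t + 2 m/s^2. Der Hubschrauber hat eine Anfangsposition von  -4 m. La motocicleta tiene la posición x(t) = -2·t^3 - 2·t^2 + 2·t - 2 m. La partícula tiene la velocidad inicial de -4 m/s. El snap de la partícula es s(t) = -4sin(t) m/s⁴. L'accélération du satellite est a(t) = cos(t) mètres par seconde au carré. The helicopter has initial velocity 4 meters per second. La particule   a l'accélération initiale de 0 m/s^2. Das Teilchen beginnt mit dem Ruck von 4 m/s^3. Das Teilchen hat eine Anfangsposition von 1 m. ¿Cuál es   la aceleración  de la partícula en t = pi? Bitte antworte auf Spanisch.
Necesitamos integrar nuestra ecuación del snap s(t) = -4·sin(t) 2 veces. La antiderivada del snap, con j(0) = 4, da la sacudida: j(t) = 4·cos(t). Integrando la sacudida y usando la condición inicial a(0) = 0, obtenemos a(t) = 4·sin(t). Usando a(t) = 4·sin(t) y sustituyendo t = pi, encontramos a = 0.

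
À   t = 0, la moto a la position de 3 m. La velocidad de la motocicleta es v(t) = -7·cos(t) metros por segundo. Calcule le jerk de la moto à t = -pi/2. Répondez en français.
Nous devons dériver notre équation de la vitesse v(t) = -7·cos(t) 2 fois. En dérivant la vitesse, nous obtenons l'accélération: a(t) = 7·sin(t). En prenant d/dt de a(t), nous trouvons j(t) = 7·cos(t). Nous avons le jerk j(t) = 7·cos(t). En substituant t = -pi/2: j(-pi/2) = 0.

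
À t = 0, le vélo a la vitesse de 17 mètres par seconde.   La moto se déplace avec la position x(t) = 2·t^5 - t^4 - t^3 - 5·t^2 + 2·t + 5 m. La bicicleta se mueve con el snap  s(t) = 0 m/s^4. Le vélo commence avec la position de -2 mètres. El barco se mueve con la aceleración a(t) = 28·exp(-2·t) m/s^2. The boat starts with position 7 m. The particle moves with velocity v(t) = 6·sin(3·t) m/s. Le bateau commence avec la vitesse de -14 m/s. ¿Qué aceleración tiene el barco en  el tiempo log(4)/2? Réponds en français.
Nous avons l'accélération a(t) = 28·exp(-2·t). En substituant t = log(4)/2: a(log(4)/2) = 7.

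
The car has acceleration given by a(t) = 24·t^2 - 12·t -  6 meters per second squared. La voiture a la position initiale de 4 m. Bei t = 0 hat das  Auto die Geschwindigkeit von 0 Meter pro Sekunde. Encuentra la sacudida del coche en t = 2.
Partiendo de la aceleración a(t) = 24·t^2 - 12·t - 6, tomamos 1 derivada. Derivando la aceleración, obtenemos la sacudida: j(t) = 48·t - 12. Usando j(t) = 48·t - 12 y sustituyendo t = 2, encontramos j = 84.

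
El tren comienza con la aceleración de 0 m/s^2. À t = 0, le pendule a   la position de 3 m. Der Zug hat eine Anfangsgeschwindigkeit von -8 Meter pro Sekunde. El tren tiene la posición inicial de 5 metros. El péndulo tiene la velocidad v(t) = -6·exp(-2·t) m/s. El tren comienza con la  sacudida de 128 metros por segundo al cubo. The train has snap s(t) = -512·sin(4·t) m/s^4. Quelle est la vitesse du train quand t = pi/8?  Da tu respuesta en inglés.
We need to integrate our snap equation s(t) = -512·sin(4·t) 3 times. The antiderivative of snap, with j(0) = 128, gives jerk: j(t) = 128·cos(4·t). The antiderivative of jerk, with a(0) = 0, gives acceleration: a(t) = 32·sin(4·t). The antiderivative of acceleration, with v(0) = -8, gives velocity: v(t) = -8·cos(4·t). From the given velocity equation v(t) = -8·cos(4·t), we substitute t = pi/8 to get v = 0.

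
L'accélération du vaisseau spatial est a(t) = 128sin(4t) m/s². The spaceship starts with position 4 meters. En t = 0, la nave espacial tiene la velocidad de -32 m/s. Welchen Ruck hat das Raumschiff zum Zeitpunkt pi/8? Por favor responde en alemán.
Ausgehend von der Beschleunigung a(t) = 128·sin(4·t), nehmen wir 1 Ableitung. Die Ableitung von der Beschleunigung ergibt den Ruck: j(t) = 512·cos(4·t). Aus der Gleichung für den Ruck j(t) = 512·cos(4·t), setzen wir t = pi/8 ein und erhalten j = 0.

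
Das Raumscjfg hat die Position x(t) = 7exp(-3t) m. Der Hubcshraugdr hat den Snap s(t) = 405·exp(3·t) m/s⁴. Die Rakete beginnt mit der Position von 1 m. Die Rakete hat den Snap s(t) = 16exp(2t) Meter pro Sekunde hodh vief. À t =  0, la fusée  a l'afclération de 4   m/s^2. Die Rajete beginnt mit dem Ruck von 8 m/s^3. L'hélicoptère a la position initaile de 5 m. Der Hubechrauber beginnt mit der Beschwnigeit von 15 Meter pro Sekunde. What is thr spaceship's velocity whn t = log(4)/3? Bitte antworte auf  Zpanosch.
Partiendo de la posición x(t) = 7·exp(-3·t), tomamos 1 derivada. Derivando la posición, obtenemos la velocidad: v(t) = -21·exp(-3·t). De la ecuación de la velocidad v(t) = -21·exp(-3·t), sustituimos t = log(4)/3 para obtener v = -21/4.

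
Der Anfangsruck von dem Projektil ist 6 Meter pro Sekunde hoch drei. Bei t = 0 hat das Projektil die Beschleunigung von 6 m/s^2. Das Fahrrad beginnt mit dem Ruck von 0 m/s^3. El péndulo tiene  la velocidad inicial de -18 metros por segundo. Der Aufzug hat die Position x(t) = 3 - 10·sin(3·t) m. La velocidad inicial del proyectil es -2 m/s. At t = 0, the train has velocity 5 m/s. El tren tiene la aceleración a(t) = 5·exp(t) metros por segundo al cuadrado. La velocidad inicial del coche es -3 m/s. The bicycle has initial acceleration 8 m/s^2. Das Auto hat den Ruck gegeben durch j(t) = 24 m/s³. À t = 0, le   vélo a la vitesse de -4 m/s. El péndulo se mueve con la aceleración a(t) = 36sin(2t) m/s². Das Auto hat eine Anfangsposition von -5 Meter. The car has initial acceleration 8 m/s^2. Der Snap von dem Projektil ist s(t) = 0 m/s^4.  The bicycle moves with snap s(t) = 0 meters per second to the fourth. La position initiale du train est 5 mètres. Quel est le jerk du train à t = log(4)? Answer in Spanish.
Partiendo de la aceleración a(t) = 5·exp(t), tomamos 1 derivada. La derivada de la aceleración da la sacudida: j(t) = 5·exp(t). De la ecuación de la sacudida j(t) = 5·exp(t), sustituimos t = log(4) para obtener j = 20.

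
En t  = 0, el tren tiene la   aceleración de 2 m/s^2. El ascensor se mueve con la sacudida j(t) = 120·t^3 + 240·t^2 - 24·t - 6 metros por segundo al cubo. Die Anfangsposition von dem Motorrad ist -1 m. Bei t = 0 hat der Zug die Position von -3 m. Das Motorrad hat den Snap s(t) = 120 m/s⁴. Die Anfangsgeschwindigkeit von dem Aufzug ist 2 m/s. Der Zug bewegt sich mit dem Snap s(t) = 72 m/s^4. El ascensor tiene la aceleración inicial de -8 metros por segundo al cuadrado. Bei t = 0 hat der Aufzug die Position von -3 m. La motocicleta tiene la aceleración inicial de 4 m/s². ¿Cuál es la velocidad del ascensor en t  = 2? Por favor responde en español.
Necesitamos integrar nuestra ecuación de la sacudida j(t) = 120·t^3 + 240·t^2 - 24·t - 6 2 veces. La antiderivada de la sacudida, con a(0) = -8, da la aceleración: a(t) = 30·t^4 + 80·t^3 - 12·t^2 - 6·t - 8. La antiderivada de la aceleración, con v(0) = 2, da la velocidad: v(t) = 6·t^5 + 20·t^4 - 4·t^3 - 3·t^2 - 8·t + 2. Usando v(t) = 6·t^5 + 20·t^4 - 4·t^3 - 3·t^2 - 8·t + 2 y sustituyendo t = 2, encontramos v = 454.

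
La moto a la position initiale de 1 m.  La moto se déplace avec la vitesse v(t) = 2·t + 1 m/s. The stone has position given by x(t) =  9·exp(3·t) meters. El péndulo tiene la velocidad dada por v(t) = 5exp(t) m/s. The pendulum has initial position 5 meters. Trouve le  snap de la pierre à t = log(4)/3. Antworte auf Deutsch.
Um dies zu lösen, müssen wir 4 Ableitungen unserer Gleichung für die Position x(t) = 9·exp(3·t) nehmen. Durch Ableiten von der Position erhalten wir die Geschwindigkeit: v(t) = 27·exp(3·t). Durch Ableiten von der Geschwindigkeit erhalten wir die Beschleunigung: a(t) = 81·exp(3·t). Durch Ableiten von der Beschleunigung erhalten wir den Ruck: j(t) = 243·exp(3·t). Durch Ableiten von dem Ruck erhalten wir den Snap: s(t) = 729·exp(3·t). Wir haben den Snap s(t) = 729·exp(3·t). Durch Einsetzen von t = log(4)/3: s(log(4)/3) = 2916.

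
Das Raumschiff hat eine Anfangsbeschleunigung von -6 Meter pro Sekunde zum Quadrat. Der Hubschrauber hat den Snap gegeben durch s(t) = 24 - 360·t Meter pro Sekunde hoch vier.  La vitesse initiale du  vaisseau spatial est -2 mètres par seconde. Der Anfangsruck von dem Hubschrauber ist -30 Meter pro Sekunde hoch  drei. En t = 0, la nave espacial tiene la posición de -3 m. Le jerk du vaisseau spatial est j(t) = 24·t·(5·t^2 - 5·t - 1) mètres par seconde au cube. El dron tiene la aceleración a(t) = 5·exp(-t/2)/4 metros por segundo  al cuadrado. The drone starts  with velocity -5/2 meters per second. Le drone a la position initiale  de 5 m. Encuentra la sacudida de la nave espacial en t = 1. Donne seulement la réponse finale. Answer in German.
Bei t = 1, j = -24.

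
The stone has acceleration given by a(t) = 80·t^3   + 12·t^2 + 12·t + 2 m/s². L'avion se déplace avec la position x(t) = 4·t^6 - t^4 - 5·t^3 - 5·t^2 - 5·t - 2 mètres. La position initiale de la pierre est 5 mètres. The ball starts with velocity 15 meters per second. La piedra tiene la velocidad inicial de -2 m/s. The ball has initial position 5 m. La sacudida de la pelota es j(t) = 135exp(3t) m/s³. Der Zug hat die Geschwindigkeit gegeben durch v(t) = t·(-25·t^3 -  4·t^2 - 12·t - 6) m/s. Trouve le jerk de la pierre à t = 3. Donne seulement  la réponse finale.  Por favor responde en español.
La respuesta es 2244.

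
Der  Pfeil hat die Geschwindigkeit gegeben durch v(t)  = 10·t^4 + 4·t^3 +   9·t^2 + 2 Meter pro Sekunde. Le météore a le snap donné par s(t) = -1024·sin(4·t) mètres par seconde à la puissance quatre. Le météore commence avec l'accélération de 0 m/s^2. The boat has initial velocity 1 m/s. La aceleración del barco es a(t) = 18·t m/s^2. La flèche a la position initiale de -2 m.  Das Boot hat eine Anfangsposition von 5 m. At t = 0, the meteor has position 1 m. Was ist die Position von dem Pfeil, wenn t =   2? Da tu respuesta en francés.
En partant de la vitesse v(t) = 10·t^4 + 4·t^3 + 9·t^2 + 2, nous prenons 1 primitive. En prenant ∫v(t)dt et en appliquant x(0) = -2, nous trouvons x(t) = 2·t^5 + t^4 + 3·t^3 + 2·t - 2. Nous avons la position x(t) = 2·t^5 + t^4 + 3·t^3 + 2·t - 2. En substituant t = 2: x(2) = 106.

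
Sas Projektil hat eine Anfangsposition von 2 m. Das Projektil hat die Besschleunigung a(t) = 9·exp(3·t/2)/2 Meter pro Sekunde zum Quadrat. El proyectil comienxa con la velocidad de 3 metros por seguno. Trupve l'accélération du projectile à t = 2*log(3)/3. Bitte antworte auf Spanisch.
Usando a(t) = 9·exp(3·t/2)/2 y sustituyendo t = 2*log(3)/3, encontramos a = 27/2.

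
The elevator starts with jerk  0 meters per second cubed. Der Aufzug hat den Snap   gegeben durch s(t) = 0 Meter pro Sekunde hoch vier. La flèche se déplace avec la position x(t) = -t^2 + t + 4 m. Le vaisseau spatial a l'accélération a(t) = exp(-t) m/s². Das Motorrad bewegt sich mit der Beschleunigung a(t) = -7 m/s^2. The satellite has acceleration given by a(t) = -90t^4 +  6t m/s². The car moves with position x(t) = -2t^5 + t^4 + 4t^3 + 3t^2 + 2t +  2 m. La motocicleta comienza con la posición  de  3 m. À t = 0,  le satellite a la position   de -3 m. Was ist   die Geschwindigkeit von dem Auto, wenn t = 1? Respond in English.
We must differentiate our position equation x(t) = -2·t^5 + t^4 + 4·t^3 + 3·t^2 + 2·t + 2 1 time. Differentiating position, we get velocity: v(t) = -10·t^4 + 4·t^3 + 12·t^2 + 6·t + 2. Using v(t) = -10·t^4 + 4·t^3 + 12·t^2 + 6·t + 2 and substituting t = 1, we find v = 14.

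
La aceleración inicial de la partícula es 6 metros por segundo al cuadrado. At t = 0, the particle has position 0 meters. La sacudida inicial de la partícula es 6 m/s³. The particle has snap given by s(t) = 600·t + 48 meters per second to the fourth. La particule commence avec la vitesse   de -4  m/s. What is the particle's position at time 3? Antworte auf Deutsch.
Wir müssen unsere Gleichung für den Snap s(t) = 600·t + 48 4-mal integrieren. Das Integral von dem Snap, mit j(0) = 6, ergibt den Ruck: j(t) = 300·t^2 + 48·t + 6. Die Stammfunktion von dem Ruck ist die Beschleunigung. Mit a(0) = 6 erhalten wir a(t) = 100·t^3 + 24·t^2 + 6·t + 6. Durch Integration von der Beschleunigung und Verwendung der Anfangsbedingung v(0) = -4, erhalten wir v(t) = 25·t^4 + 8·t^3 + 3·t^2 + 6·t - 4. Durch Integration von der Geschwindigkeit und Verwendung der Anfangsbedingung x(0) = 0, erhalten wir x(t) = 5·t^5 + 2·t^4 + t^3 + 3·t^2 - 4·t. Wir haben die Position x(t) = 5·t^5 + 2·t^4 + t^3 + 3·t^2 - 4·t. Durch Einsetzen von t = 3: x(3) = 1419.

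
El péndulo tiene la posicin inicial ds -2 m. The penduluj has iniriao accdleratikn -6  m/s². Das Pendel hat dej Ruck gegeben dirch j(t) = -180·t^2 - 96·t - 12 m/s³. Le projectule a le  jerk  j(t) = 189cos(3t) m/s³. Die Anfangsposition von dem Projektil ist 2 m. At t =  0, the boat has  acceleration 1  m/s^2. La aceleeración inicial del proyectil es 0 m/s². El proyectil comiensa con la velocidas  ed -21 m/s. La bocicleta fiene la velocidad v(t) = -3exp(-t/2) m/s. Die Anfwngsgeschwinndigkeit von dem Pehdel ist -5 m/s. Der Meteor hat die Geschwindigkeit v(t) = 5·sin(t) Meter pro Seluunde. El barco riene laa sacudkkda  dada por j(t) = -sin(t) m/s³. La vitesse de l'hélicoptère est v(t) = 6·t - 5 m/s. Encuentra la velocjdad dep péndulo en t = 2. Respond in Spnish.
Debemos encontrar la antiderivada de nuestra ecuación de la sacudida j(t) = -180·t^2 - 96·t - 12 2 veces. Tomando ∫j(t)dt y aplicando a(0) = -6, encontramos a(t) = -60·t^3 - 48·t^2 - 12·t - 6. Integrando la aceleración y usando la condición inicial v(0) = -5, obtenemos v(t) = -15·t^4 - 16·t^3 - 6·t^2 - 6·t - 5. De la ecuación de la velocidad v(t) = -15·t^4 - 16·t^3 - 6·t^2 - 6·t - 5, sustituimos t = 2 para obtener v = -409.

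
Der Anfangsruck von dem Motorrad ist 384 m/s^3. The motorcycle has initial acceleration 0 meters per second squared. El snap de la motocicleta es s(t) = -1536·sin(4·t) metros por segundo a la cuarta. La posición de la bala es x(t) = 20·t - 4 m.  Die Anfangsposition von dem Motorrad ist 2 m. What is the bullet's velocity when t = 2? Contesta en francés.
Nous devons dériver notre équation de la position x(t) = 20·t - 4 1 fois. En dérivant la position, nous obtenons la vitesse: v(t) = 20. Nous avons la vitesse v(t) = 20. En substituant t = 2: v(2) = 20.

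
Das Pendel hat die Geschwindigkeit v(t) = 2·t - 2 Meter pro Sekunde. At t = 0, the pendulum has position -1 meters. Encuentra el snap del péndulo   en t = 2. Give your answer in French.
Nous devons dériver notre équation de la vitesse v(t) = 2·t - 2 3 fois. En prenant d/dt de v(t), nous trouvons a(t) = 2. En dérivant l'accélération, nous obtenons le jerk: j(t) = 0. En dérivant le jerk, nous obtenons le snap: s(t) = 0. De l'équation du snap s(t) = 0, nous substituons t = 2 pour obtenir s = 0.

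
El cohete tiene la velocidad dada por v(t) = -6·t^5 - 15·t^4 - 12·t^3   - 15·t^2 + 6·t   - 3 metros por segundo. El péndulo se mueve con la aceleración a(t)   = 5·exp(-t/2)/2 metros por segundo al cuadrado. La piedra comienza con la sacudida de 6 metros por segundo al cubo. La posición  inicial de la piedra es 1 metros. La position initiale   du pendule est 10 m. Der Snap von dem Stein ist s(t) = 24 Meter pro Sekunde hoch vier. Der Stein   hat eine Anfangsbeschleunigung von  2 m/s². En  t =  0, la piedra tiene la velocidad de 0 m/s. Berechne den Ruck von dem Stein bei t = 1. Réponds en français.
Nous devons intégrer notre équation du snap s(t) = 24 1 fois. En intégrant le snap et en utilisant la condition initiale j(0) = 6, nous obtenons j(t) = 24·t + 6. Nous avons le jerk j(t) = 24·t + 6. En substituant t = 1: j(1) = 30.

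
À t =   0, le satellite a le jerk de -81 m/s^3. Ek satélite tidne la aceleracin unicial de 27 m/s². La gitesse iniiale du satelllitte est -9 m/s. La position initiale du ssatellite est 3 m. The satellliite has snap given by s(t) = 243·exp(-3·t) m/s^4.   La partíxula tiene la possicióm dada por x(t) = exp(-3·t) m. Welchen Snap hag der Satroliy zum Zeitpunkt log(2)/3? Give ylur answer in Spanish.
Usando s(t) = 243·exp(-3·t) y sustituyendo t = log(2)/3, encontramos s = 243/2.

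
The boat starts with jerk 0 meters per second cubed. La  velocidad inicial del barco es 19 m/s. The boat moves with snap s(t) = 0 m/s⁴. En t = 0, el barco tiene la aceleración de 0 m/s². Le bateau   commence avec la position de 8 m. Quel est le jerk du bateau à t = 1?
Nous devons intégrer notre équation du snap s(t) = 0 1 fois. La primitive du snap, avec j(0) = 0, donne le jerk: j(t) = 0. Nous avons le jerk j(t) = 0. En substituant t = 1: j(1) = 0.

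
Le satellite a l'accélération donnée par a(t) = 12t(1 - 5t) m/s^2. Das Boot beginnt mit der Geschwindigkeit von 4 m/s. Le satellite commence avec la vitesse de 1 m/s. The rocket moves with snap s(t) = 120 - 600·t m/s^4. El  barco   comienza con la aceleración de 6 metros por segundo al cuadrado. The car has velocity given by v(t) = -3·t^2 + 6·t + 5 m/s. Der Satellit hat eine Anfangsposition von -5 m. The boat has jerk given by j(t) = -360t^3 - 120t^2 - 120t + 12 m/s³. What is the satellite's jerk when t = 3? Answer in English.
To solve this, we need to take 1 derivative of our acceleration equation a(t) = 12·t·(1 - 5·t). Taking d/dt of a(t), we find j(t) = 12 - 120·t. We have jerk j(t) = 12 - 120·t. Substituting t = 3: j(3) = -348.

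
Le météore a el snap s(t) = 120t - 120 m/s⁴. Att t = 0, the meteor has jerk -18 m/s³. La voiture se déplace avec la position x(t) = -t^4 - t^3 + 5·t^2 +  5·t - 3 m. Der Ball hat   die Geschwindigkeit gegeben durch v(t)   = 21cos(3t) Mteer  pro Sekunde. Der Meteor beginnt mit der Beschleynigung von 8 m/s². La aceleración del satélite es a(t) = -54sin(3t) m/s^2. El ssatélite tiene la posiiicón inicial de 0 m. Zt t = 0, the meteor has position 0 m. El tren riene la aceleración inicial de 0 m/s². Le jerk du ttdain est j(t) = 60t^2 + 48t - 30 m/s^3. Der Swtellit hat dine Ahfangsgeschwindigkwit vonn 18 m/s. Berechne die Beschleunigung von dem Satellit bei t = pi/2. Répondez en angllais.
We have acceleration a(t) = -54·sin(3·t). Substituting t = pi/2: a(pi/2) = 54.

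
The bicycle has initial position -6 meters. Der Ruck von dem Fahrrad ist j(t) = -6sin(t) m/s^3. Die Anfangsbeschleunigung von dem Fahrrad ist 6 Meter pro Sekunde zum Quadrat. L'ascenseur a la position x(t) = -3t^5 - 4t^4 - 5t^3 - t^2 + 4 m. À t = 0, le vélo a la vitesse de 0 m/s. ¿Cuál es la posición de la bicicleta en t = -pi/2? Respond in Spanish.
Para resolver esto, necesitamos tomar 3 antiderivadas de nuestra ecuación de la sacudida j(t) = -6·sin(t). La integral de la sacudida es la aceleración. Usando a(0) = 6, obtenemos a(t) = 6·cos(t). Integrando la aceleración y usando la condición inicial v(0) = 0, obtenemos v(t) = 6·sin(t). La antiderivada de la velocidad, con x(0) = -6, da la posición: x(t) = -6·cos(t). Tenemos la posición x(t) = -6·cos(t). Sustituyendo t = -pi/2: x(-pi/2) = 0.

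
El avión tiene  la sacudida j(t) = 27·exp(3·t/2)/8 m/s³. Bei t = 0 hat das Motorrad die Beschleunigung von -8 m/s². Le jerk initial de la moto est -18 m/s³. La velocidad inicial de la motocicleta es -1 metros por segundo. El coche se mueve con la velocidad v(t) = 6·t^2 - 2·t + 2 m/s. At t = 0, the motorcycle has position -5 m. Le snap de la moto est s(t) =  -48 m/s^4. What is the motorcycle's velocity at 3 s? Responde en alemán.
Um dies zu lösen, müssen wir 3 Integrale unserer Gleichung für den Snap s(t) = -48 finden. Die Stammfunktion von dem Snap, mit j(0) = -18, ergibt den Ruck: j(t) = -48·t - 18. Die Stammfunktion von dem Ruck, mit a(0) = -8, ergibt die Beschleunigung: a(t) = -24·t^2 - 18·t - 8. Mit ∫a(t)dt und Anwendung von v(0) = -1, finden wir v(t) = -8·t^3 - 9·t^2 - 8·t - 1. Aus der Gleichung für die Geschwindigkeit v(t) = -8·t^3 - 9·t^2 - 8·t - 1, setzen wir t = 3 ein und erhalten v = -322.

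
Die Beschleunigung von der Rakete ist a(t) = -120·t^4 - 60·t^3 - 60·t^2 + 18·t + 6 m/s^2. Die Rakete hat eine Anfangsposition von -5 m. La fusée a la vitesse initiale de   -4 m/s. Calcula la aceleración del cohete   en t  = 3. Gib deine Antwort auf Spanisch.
Tenemos la aceleración a(t) = -120·t^4 - 60·t^3 - 60·t^2 + 18·t + 6. Sustituyendo t = 3: a(3) = -11820.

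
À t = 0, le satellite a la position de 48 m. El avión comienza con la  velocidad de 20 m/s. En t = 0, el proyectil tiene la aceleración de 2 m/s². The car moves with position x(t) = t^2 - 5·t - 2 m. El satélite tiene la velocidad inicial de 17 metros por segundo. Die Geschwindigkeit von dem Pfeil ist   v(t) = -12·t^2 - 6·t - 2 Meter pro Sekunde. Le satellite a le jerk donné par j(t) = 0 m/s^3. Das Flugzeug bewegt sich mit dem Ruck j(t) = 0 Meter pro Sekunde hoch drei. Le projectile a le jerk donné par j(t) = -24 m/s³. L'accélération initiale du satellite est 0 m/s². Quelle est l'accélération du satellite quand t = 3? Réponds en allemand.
Wir müssen die Stammfunktion unserer Gleichung für den Ruck j(t) = 0 1-mal finden. Mit ∫j(t)dt und Anwendung von a(0) = 0, finden wir a(t) = 0. Mit a(t) = 0 und Einsetzen von t = 3, finden wir a = 0.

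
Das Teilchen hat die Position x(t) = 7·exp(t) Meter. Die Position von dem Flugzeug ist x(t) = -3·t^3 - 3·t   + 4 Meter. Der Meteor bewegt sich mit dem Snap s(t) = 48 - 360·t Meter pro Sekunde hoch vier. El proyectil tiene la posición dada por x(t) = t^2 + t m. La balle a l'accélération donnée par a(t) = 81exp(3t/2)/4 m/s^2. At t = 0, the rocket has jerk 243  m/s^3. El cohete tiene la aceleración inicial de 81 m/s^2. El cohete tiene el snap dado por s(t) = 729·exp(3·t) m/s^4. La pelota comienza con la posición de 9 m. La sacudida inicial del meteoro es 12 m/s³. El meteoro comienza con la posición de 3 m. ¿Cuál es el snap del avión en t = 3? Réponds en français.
Pour résoudre ceci, nous devons prendre 4 dérivées de notre équation de la position x(t) = -3·t^3 - 3·t + 4. En prenant d/dt de x(t), nous trouvons v(t) = -9·t^2 - 3. En prenant d/dt de v(t), nous trouvons a(t) = -18·t. En dérivant l'accélération, nous obtenons le jerk: j(t) = -18. La dérivée du jerk donne le snap: s(t) = 0. En utilisant s(t) = 0 et en substituant t = 3, nous trouvons s = 0.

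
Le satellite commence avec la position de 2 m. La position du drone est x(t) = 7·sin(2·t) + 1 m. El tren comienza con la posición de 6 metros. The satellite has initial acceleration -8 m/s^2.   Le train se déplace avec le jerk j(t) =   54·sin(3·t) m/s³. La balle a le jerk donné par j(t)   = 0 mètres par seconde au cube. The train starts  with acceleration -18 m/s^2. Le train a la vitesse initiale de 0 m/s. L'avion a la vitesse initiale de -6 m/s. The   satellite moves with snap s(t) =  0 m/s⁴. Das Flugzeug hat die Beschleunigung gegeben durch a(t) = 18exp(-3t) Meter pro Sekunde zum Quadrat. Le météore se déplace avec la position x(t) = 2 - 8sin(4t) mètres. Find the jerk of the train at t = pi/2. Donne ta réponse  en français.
En utilisant j(t) = 54·sin(3·t) et en substituant t = pi/2, nous trouvons j = -54.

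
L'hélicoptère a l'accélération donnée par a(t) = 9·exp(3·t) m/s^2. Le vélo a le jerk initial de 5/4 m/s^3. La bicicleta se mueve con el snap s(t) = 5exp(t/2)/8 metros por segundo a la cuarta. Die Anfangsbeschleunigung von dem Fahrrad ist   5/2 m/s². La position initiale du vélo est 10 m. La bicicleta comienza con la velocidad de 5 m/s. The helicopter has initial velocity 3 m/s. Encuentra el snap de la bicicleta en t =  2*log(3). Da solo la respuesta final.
El snap en t = 2*log(3) es s = 15/8.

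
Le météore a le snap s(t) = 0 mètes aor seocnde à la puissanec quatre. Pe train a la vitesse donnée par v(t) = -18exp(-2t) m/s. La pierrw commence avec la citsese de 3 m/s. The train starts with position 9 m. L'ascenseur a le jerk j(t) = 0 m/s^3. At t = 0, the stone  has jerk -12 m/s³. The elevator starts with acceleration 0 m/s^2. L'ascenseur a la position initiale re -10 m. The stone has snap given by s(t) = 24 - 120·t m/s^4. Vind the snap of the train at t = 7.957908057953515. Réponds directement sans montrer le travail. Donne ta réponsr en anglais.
The answer is 0.0000176283383665994.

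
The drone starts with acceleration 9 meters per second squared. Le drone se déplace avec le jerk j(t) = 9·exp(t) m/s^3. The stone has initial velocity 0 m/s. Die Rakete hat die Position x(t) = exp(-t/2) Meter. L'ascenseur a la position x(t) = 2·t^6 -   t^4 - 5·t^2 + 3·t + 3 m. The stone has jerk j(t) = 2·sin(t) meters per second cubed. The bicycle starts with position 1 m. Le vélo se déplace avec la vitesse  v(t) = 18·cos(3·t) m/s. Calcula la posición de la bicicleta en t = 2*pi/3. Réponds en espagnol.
Necesitamos integrar nuestra ecuación de la velocidad v(t) = 18·cos(3·t) 1 vez. Tomando ∫v(t)dt y aplicando x(0) = 1, encontramos x(t) = 6·sin(3·t) + 1. Usando x(t) = 6·sin(3·t) + 1 y sustituyendo t = 2*pi/3, encontramos x = 1.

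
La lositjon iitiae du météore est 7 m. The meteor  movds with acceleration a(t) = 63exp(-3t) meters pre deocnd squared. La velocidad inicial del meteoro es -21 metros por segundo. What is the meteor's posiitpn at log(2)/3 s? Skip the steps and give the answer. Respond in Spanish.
x(log(2)/3) = 7/2.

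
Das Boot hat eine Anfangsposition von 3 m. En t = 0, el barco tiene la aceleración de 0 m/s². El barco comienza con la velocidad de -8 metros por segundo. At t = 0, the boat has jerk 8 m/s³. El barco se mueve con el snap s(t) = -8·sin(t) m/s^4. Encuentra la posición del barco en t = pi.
Para resolver esto, necesitamos tomar 4 antiderivadas de nuestra ecuación del snap s(t) = -8·sin(t). Integrando el snap y usando la condición inicial j(0) = 8, obtenemos j(t) = 8·cos(t). Integrando la sacudida y usando la condición inicial a(0) = 0, obtenemos a(t) = 8·sin(t). La integral de la aceleración es la velocidad. Usando v(0) = -8, obtenemos v(t) = -8·cos(t). Integrando la velocidad y usando la condición inicial x(0) = 3, obtenemos x(t) = 3 - 8·sin(t). De la ecuación de la posición x(t) = 3 - 8·sin(t), sustituimos t = pi para obtener x = 3.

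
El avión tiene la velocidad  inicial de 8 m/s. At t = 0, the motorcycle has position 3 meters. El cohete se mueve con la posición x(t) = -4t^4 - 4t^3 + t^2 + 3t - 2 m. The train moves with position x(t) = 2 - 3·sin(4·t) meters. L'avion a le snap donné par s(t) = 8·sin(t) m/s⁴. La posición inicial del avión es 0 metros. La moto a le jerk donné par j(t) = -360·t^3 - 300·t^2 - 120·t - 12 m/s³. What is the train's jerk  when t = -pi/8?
We must differentiate our position equation x(t) = 2 - 3·sin(4·t) 3 times. Taking d/dt of x(t), we find v(t) = -12·cos(4·t). The derivative of velocity gives acceleration: a(t) = 48·sin(4·t). Differentiating acceleration, we get jerk: j(t) = 192·cos(4·t). We have jerk j(t) = 192·cos(4·t). Substituting t = -pi/8: j(-pi/8) = 0.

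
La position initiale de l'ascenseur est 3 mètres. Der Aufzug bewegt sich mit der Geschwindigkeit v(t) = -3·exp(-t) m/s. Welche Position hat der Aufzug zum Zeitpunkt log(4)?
Wir müssen unsere Gleichung für die Geschwindigkeit v(t) = -3·exp(-t) 1-mal integrieren. Mit ∫v(t)dt und Anwendung von x(0) = 3, finden wir x(t) = 3·exp(-t). Mit x(t) = 3·exp(-t) und Einsetzen von t = log(4), finden wir x = 3/4.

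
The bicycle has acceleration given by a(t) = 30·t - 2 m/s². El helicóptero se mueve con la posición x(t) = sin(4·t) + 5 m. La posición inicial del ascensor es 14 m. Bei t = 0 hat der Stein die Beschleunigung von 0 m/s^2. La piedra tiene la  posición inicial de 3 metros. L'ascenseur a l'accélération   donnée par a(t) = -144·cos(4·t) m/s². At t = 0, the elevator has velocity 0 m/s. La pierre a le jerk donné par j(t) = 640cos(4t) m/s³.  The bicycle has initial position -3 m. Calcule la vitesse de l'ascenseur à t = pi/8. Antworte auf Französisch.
En partant de l'accélération a(t) = -144·cos(4·t), nous prenons 1 intégrale. La primitive de l'accélération, avec v(0) = 0, donne la vitesse: v(t) = -36·sin(4·t). Nous avons la vitesse v(t) = -36·sin(4·t). En substituant t = pi/8: v(pi/8) = -36.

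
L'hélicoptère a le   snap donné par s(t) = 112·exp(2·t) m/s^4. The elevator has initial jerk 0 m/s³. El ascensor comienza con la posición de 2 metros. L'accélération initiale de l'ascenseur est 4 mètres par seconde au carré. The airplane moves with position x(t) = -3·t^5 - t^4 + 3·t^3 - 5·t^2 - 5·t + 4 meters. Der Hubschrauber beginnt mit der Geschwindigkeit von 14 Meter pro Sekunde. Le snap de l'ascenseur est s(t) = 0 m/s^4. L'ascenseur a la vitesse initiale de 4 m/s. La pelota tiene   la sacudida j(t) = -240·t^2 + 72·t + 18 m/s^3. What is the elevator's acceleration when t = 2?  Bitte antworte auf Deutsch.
Wir müssen das Integral unserer Gleichung für den Snap s(t) = 0 2-mal finden. Die Stammfunktion von dem Snap ist der Ruck. Mit j(0) = 0 erhalten wir j(t) = 0. Mit ∫j(t)dt und Anwendung von a(0) = 4, finden wir a(t) = 4. Aus der Gleichung für die Beschleunigung a(t) = 4, setzen wir t = 2 ein und erhalten a = 4.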